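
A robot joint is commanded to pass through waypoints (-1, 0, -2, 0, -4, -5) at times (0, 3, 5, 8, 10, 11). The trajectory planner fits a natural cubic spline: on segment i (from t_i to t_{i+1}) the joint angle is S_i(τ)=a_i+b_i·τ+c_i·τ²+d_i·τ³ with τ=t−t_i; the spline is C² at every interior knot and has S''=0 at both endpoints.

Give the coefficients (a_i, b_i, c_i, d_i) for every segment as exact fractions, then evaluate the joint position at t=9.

  seg 0: a=-1 b=1130/1209 c=0 d=-727/10881
  seg 1: a=0 b=-1051/1209 c=-727/1209 d=108/403
  seg 2: a=-2 b=-71/1209 c=1217/1209 d=-2774/10881
  seg 3: a=0 b=-1091/1209 c=-519/403 d=1787/4836
  seg 4: a=-4 b=-1958/1209 c=749/806 d=-749/2418
S(9) = -2935/1612

Δ: Δ0=1/3, Δ1=-1, Δ2=2/3, Δ3=-2, Δ4=-1
row 1: diag=10, rhs=-8; c'=1/5, d'=-4/5
row 2: denom=10−2·1/5=48/5; d'=(10−2·-4/5)/(48/5)=29/24
row 3: denom=10−3·5/16=145/16; d'=(-16−3·29/24)/(145/16)=-314/145
row 4: denom=6−2·32/145=806/145; d'=(6−2·-314/145)/(806/145)=749/403
back: M4=749/403
back: M3=-314/145−32/145·749/403=-1038/403
back: M2=29/24−5/16·-1038/403=2434/1209
back: M1=-4/5−1/5·2434/1209=-1454/1209
M: M0=0, M1=-1454/1209, M2=2434/1209, M3=-1038/403, M4=749/403, M5=0
seg 0: a=-1, c=M0/2=0, d=(M1−M0)/(6·3)=-727/10881, b=Δ0−h0·(2M0+M1)/6=1130/1209
seg 1: a=0, c=M1/2=-727/1209, d=(M2−M1)/(6·2)=108/403, b=Δ1−h1·(2M1+M2)/6=-1051/1209
seg 2: a=-2, c=M2/2=1217/1209, d=(M3−M2)/(6·3)=-2774/10881, b=Δ2−h2·(2M2+M3)/6=-71/1209
seg 3: a=0, c=M3/2=-519/403, d=(M4−M3)/(6·2)=1787/4836, b=Δ3−h3·(2M3+M4)/6=-1091/1209
seg 4: a=-4, c=M4/2=749/806, d=(M5−M4)/(6·1)=-749/2418, b=Δ4−h4·(2M4+M5)/6=-1958/1209
t_q=9 → seg 3, τ=1; S=0+-1091/1209·τ+-519/403·τ²+1787/4836·τ³=-2935/1612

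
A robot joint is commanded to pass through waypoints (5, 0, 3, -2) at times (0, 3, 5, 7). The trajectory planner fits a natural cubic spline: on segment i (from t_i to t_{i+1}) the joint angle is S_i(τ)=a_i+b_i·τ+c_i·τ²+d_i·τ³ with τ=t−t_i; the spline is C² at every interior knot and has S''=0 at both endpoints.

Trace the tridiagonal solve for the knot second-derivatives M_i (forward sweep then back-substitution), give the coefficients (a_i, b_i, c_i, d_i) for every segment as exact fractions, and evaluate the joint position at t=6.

Δ: Δ0=-5/3, Δ1=3/2, Δ2=-5/2
row 1: diag=10, rhs=19; c'=1/5, d'=19/10
row 2: denom=8−2·1/5=38/5; d'=(-24−2·19/10)/(38/5)=-139/38
back: M2=-139/38
back: M1=19/10−1/5·-139/38=50/19
M: M0=0, M1=50/19, M2=-139/38, M3=0
seg 0: a=5, c=M0/2=0, d=(M1−M0)/(6·3)=25/171, b=Δ0−h0·(2M0+M1)/6=-170/57
seg 1: a=0, c=M1/2=25/19, d=(M2−M1)/(6·2)=-239/456, b=Δ1−h1·(2M1+M2)/6=55/57
seg 2: a=3, c=M2/2=-139/76, d=(M3−M2)/(6·2)=139/456, b=Δ2−h2·(2M2+M3)/6=-7/114
t_q=6 → seg 2, τ=1; S=3+-7/114·τ+-139/76·τ²+139/456·τ³=215/152

  seg 0: a=5 b=-170/57 c=0 d=25/171
  seg 1: a=0 b=55/57 c=25/19 d=-239/456
  seg 2: a=3 b=-7/114 c=-139/76 d=139/456
S(6) = 215/152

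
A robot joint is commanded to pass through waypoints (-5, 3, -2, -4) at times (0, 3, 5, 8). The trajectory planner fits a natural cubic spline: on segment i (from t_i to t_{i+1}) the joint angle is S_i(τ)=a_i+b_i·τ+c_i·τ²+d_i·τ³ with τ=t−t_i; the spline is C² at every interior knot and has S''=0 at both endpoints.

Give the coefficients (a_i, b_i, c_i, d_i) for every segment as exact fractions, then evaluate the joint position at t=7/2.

Δ: Δ0=8/3, Δ1=-5/2, Δ2=-2/3
row 1: diag=10, rhs=-31; c'=1/5, d'=-31/10
row 2: denom=10−2·1/5=48/5; d'=(11−2·-31/10)/(48/5)=43/24
back: M2=43/24
back: M1=-31/10−1/5·43/24=-83/24
M: M0=0, M1=-83/24, M2=43/24, M3=0
seg 0: a=-5, c=M0/2=0, d=(M1−M0)/(6·3)=-83/432, b=Δ0−h0·(2M0+M1)/6=211/48
seg 1: a=3, c=M1/2=-83/48, d=(M2−M1)/(6·2)=7/16, b=Δ1−h1·(2M1+M2)/6=-19/24
seg 2: a=-2, c=M2/2=43/48, d=(M3−M2)/(6·3)=-43/432, b=Δ2−h2·(2M2+M3)/6=-59/24
t_q=7/2 → seg 1, τ=1/2; S=3+-19/24·τ+-83/48·τ²+7/16·τ³=285/128

  seg 0: a=-5 b=211/48 c=0 d=-83/432
  seg 1: a=3 b=-19/24 c=-83/48 d=7/16
  seg 2: a=-2 b=-59/24 c=43/48 d=-43/432
S(7/2) = 285/128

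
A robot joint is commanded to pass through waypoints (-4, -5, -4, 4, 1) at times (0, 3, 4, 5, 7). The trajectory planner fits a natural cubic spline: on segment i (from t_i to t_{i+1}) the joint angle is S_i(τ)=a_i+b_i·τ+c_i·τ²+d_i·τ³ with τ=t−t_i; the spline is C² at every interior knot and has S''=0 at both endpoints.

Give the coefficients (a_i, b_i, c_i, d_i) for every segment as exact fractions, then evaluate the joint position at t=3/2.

  seg 0: a=-4 b=19/1068 c=0 d=-125/3204
  seg 1: a=-5 b=-553/534 c=-125/356 d=2549/1068
  seg 2: a=-4 b=5791/1068 c=606/89 d=-4519/1068
  seg 3: a=4 b=3389/534 c=-2095/356 d=2095/2136
S(3/2) = -11691/2848

Δ: Δ0=-1/3, Δ1=1, Δ2=8, Δ3=-3/2
row 1: diag=8, rhs=8; c'=1/8, d'=1
row 2: denom=4−1·1/8=31/8; d'=(42−1·1)/(31/8)=328/31
row 3: denom=6−1·8/31=178/31; d'=(-57−1·328/31)/(178/31)=-2095/178
back: M3=-2095/178
back: M2=328/31−8/31·-2095/178=1212/89
back: M1=1−1/8·1212/89=-125/178
M: M0=0, M1=-125/178, M2=1212/89, M3=-2095/178, M4=0
seg 0: a=-4, c=M0/2=0, d=(M1−M0)/(6·3)=-125/3204, b=Δ0−h0·(2M0+M1)/6=19/1068
seg 1: a=-5, c=M1/2=-125/356, d=(M2−M1)/(6·1)=2549/1068, b=Δ1−h1·(2M1+M2)/6=-553/534
seg 2: a=-4, c=M2/2=606/89, d=(M3−M2)/(6·1)=-4519/1068, b=Δ2−h2·(2M2+M3)/6=5791/1068
seg 3: a=4, c=M3/2=-2095/356, d=(M4−M3)/(6·2)=2095/2136, b=Δ3−h3·(2M3+M4)/6=3389/534
t_q=3/2 → seg 0, τ=3/2; S=-4+19/1068·τ+0·τ²+-125/3204·τ³=-11691/2848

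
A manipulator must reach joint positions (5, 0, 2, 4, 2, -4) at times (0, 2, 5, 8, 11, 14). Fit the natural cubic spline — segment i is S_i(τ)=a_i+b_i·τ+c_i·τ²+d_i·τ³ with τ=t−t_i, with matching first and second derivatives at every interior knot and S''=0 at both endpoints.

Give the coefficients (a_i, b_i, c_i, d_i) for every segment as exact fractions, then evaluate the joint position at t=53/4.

Δ: Δ0=-5/2, Δ1=2/3, Δ2=2/3, Δ3=-2/3, Δ4=-2
row 1: diag=10, rhs=19; c'=3/10, d'=19/10
row 2: denom=12−3·3/10=111/10; d'=(0−3·19/10)/(111/10)=-19/37
row 3: denom=12−3·10/37=414/37; d'=(-8−3·-19/37)/(414/37)=-239/414
row 4: denom=12−3·37/138=515/46; d'=(-8−3·-239/414)/(515/46)=-173/309
back: M4=-173/309
back: M3=-239/414−37/138·-173/309=-44/103
back: M2=-19/37−10/37·-44/103=-41/103
back: M1=19/10−3/10·-41/103=208/103
M: M0=0, M1=208/103, M2=-41/103, M3=-44/103, M4=-173/309, M5=0
seg 0: a=5, c=M0/2=0, d=(M1−M0)/(6·2)=52/309, b=Δ0−h0·(2M0+M1)/6=-1961/618
seg 1: a=0, c=M1/2=104/103, d=(M2−M1)/(6·3)=-83/618, b=Δ1−h1·(2M1+M2)/6=-713/618
seg 2: a=2, c=M2/2=-41/206, d=(M3−M2)/(6·3)=-1/618, b=Δ2−h2·(2M2+M3)/6=395/309
seg 3: a=4, c=M3/2=-22/103, d=(M4−M3)/(6·3)=-41/5562, b=Δ3−h3·(2M3+M4)/6=25/618
seg 4: a=2, c=M4/2=-173/618, d=(M5−M4)/(6·3)=173/5562, b=Δ4−h4·(2M4+M5)/6=-445/309
t_q=53/4 → seg 4, τ=9/4; S=2+-445/309·τ+-173/618·τ²+173/5562·τ³=-30365/13184

  seg 0: a=5 b=-1961/618 c=0 d=52/309
  seg 1: a=0 b=-713/618 c=104/103 d=-83/618
  seg 2: a=2 b=395/309 c=-41/206 d=-1/618
  seg 3: a=4 b=25/618 c=-22/103 d=-41/5562
  seg 4: a=2 b=-445/309 c=-173/618 d=173/5562
S(53/4) = -30365/13184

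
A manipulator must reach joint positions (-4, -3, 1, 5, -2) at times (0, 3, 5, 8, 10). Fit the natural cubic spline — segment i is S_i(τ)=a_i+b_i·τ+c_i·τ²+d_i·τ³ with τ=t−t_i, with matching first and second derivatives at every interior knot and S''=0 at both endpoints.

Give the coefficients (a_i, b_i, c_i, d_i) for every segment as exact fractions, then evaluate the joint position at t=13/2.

Δ: Δ0=1/3, Δ1=2, Δ2=4/3, Δ3=-7/2
row 1: diag=10, rhs=10; c'=1/5, d'=1
row 2: denom=10−2·1/5=48/5; d'=(-4−2·1)/(48/5)=-5/8
row 3: denom=10−3·5/16=145/16; d'=(-29−3·-5/8)/(145/16)=-434/145
back: M3=-434/145
back: M2=-5/8−5/16·-434/145=9/29
back: M1=1−1/5·9/29=136/145
M: M0=0, M1=136/145, M2=9/29, M3=-434/145, M4=0
seg 0: a=-4, c=M0/2=0, d=(M1−M0)/(6·3)=68/1305, b=Δ0−h0·(2M0+M1)/6=-59/435
seg 1: a=-3, c=M1/2=68/145, d=(M2−M1)/(6·2)=-91/1740, b=Δ1−h1·(2M1+M2)/6=553/435
seg 2: a=1, c=M2/2=9/58, d=(M3−M2)/(6·3)=-479/2610, b=Δ2−h2·(2M2+M3)/6=1096/435
seg 3: a=5, c=M3/2=-217/145, d=(M4−M3)/(6·2)=217/870, b=Δ3−h3·(2M3+M4)/6=-1309/870
t_q=13/2 → seg 2, τ=3/2; S=1+1096/435·τ+9/58·τ²+-479/2610·τ³=10461/2320

  seg 0: a=-4 b=-59/435 c=0 d=68/1305
  seg 1: a=-3 b=553/435 c=68/145 d=-91/1740
  seg 2: a=1 b=1096/435 c=9/58 d=-479/2610
  seg 3: a=5 b=-1309/870 c=-217/145 d=217/870
S(13/2) = 10461/2320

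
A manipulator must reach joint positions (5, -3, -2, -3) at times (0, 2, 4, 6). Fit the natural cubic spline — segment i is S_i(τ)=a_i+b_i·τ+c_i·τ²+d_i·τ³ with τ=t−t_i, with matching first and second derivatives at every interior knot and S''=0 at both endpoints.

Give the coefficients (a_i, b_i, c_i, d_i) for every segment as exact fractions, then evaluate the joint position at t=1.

Δ: Δ0=-4, Δ1=1/2, Δ2=-1/2
row 1: diag=8, rhs=27; c'=1/4, d'=27/8
row 2: denom=8−2·1/4=15/2; d'=(-6−2·27/8)/(15/2)=-17/10
back: M2=-17/10
back: M1=27/8−1/4·-17/10=19/5
M: M0=0, M1=19/5, M2=-17/10, M3=0
seg 0: a=5, c=M0/2=0, d=(M1−M0)/(6·2)=19/60, b=Δ0−h0·(2M0+M1)/6=-79/15
seg 1: a=-3, c=M1/2=19/10, d=(M2−M1)/(6·2)=-11/24, b=Δ1−h1·(2M1+M2)/6=-22/15
seg 2: a=-2, c=M2/2=-17/20, d=(M3−M2)/(6·2)=17/120, b=Δ2−h2·(2M2+M3)/6=19/30
t_q=1 → seg 0, τ=1; S=5+-79/15·τ+0·τ²+19/60·τ³=1/20

  seg 0: a=5 b=-79/15 c=0 d=19/60
  seg 1: a=-3 b=-22/15 c=19/10 d=-11/24
  seg 2: a=-2 b=19/30 c=-17/20 d=17/120
S(1) = 1/20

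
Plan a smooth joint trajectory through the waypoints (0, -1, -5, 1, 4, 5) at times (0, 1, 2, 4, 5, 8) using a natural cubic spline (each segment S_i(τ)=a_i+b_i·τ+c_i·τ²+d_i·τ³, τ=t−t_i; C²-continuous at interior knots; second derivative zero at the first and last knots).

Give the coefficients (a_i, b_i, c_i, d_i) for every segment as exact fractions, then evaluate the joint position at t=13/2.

Δ: Δ0=-1, Δ1=-4, Δ2=3, Δ3=3, Δ4=1/3
row 1: diag=4, rhs=-18; c'=1/4, d'=-9/2
row 2: denom=6−1·1/4=23/4; d'=(42−1·-9/2)/(23/4)=186/23
row 3: denom=6−2·8/23=122/23; d'=(0−2·186/23)/(122/23)=-186/61
row 4: denom=8−1·23/122=953/122; d'=(-16−1·-186/61)/(953/122)=-1580/953
back: M4=-1580/953
back: M3=-186/61−23/122·-1580/953=-2608/953
back: M2=186/23−8/23·-2608/953=8614/953
back: M1=-9/2−1/4·8614/953=-6442/953
M: M0=0, M1=-6442/953, M2=8614/953, M3=-2608/953, M4=-1580/953, M5=0
seg 0: a=0, c=M0/2=0, d=(M1−M0)/(6·1)=-3221/2859, b=Δ0−h0·(2M0+M1)/6=362/2859
seg 1: a=-1, c=M1/2=-3221/953, d=(M2−M1)/(6·1)=7528/2859, b=Δ1−h1·(2M1+M2)/6=-9301/2859
seg 2: a=-5, c=M2/2=4307/953, d=(M3−M2)/(6·2)=-5611/5718, b=Δ2−h2·(2M2+M3)/6=-6043/2859
seg 3: a=1, c=M3/2=-1304/953, d=(M4−M3)/(6·1)=514/2859, b=Δ3−h3·(2M3+M4)/6=11975/2859
seg 4: a=4, c=M4/2=-790/953, d=(M5−M4)/(6·3)=790/8577, b=Δ4−h4·(2M4+M5)/6=5693/2859
t_q=13/2 → seg 4, τ=3/2; S=4+5693/2859·τ+-790/953·τ²+790/8577·τ³=20709/3812

  seg 0: a=0 b=362/2859 c=0 d=-3221/2859
  seg 1: a=-1 b=-9301/2859 c=-3221/953 d=7528/2859
  seg 2: a=-5 b=-6043/2859 c=4307/953 d=-5611/5718
  seg 3: a=1 b=11975/2859 c=-1304/953 d=514/2859
  seg 4: a=4 b=5693/2859 c=-790/953 d=790/8577
S(13/2) = 20709/3812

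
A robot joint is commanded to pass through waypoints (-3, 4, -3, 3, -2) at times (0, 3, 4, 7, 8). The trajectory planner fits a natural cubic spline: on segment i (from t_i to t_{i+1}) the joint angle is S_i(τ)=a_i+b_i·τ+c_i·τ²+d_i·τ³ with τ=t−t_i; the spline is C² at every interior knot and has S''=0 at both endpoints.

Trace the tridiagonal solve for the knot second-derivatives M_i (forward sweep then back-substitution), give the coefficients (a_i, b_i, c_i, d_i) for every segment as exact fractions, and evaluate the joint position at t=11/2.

  seg 0: a=-3 b=2827/432 c=0 d=-1819/3888
  seg 1: a=4 b=-1315/216 c=-1819/432 d=475/144
  seg 2: a=-3 b=-1993/432 c=307/54 d=-4511/3888
  seg 3: a=3 b=-395/216 c=-685/144 d=685/432
S(11/2) = -401/384

Δ: Δ0=7/3, Δ1=-7, Δ2=2, Δ3=-5
row 1: diag=8, rhs=-56; c'=1/8, d'=-7
row 2: denom=8−1·1/8=63/8; d'=(54−1·-7)/(63/8)=488/63
row 3: denom=8−3·8/21=48/7; d'=(-42−3·488/63)/(48/7)=-685/72
back: M3=-685/72
back: M2=488/63−8/21·-685/72=307/27
back: M1=-7−1/8·307/27=-1819/216
M: M0=0, M1=-1819/216, M2=307/27, M3=-685/72, M4=0
seg 0: a=-3, c=M0/2=0, d=(M1−M0)/(6·3)=-1819/3888, b=Δ0−h0·(2M0+M1)/6=2827/432
seg 1: a=4, c=M1/2=-1819/432, d=(M2−M1)/(6·1)=475/144, b=Δ1−h1·(2M1+M2)/6=-1315/216
seg 2: a=-3, c=M2/2=307/54, d=(M3−M2)/(6·3)=-4511/3888, b=Δ2−h2·(2M2+M3)/6=-1993/432
seg 3: a=3, c=M3/2=-685/144, d=(M4−M3)/(6·1)=685/432, b=Δ3−h3·(2M3+M4)/6=-395/216
t_q=11/2 → seg 2, τ=3/2; S=-3+-1993/432·τ+307/54·τ²+-4511/3888·τ³=-401/384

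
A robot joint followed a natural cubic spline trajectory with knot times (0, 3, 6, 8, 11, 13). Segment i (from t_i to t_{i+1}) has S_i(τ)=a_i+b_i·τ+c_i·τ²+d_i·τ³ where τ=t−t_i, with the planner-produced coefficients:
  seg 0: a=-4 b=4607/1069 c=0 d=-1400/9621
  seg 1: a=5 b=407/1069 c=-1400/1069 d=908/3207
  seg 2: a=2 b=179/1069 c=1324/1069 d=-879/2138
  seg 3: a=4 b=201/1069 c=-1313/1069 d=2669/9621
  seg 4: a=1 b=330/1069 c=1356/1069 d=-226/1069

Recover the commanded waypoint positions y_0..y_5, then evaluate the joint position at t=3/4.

y_0 = S_0(0) = a_0 = -4
y_1 = S_1(0) = a_1 = 5
y_2 = S_2(0) = a_2 = 2
y_3 = S_3(0) = a_3 = 4
y_4 = S_4(0) = a_4 = 1
y_5 = S_4(2) = 5
t_q=3/4 is in segment 0 (τ=3/4); S_0(τ)=-7091/8552

y_0=-4 y_1=5 y_2=2 y_3=4 y_4=1 y_5=5
S(3/4) = -7091/8552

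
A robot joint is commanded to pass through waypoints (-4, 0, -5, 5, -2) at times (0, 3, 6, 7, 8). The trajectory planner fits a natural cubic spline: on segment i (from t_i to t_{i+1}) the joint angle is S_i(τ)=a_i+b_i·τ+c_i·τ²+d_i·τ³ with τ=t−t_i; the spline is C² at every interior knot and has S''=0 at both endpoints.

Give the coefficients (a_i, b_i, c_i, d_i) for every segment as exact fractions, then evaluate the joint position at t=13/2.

  seg 0: a=-4 b=325/84 c=0 d=-71/252
  seg 1: a=0 b=-157/42 c=-71/28 d=271/252
  seg 2: a=-5 b=121/12 c=50/7 d=-607/84
  seg 3: a=5 b=113/42 c=-407/28 d=407/84
S(13/2) = 207/224

Δ: Δ0=4/3, Δ1=-5/3, Δ2=10, Δ3=-7
row 1: diag=12, rhs=-18; c'=1/4, d'=-3/2
row 2: denom=8−3·1/4=29/4; d'=(70−3·-3/2)/(29/4)=298/29
row 3: denom=4−1·4/29=112/29; d'=(-102−1·298/29)/(112/29)=-407/14
back: M3=-407/14
back: M2=298/29−4/29·-407/14=100/7
back: M1=-3/2−1/4·100/7=-71/14
M: M0=0, M1=-71/14, M2=100/7, M3=-407/14, M4=0
seg 0: a=-4, c=M0/2=0, d=(M1−M0)/(6·3)=-71/252, b=Δ0−h0·(2M0+M1)/6=325/84
seg 1: a=0, c=M1/2=-71/28, d=(M2−M1)/(6·3)=271/252, b=Δ1−h1·(2M1+M2)/6=-157/42
seg 2: a=-5, c=M2/2=50/7, d=(M3−M2)/(6·1)=-607/84, b=Δ2−h2·(2M2+M3)/6=121/12
seg 3: a=5, c=M3/2=-407/28, d=(M4−M3)/(6·1)=407/84, b=Δ3−h3·(2M3+M4)/6=113/42
t_q=13/2 → seg 2, τ=1/2; S=-5+121/12·τ+50/7·τ²+-607/84·τ³=207/224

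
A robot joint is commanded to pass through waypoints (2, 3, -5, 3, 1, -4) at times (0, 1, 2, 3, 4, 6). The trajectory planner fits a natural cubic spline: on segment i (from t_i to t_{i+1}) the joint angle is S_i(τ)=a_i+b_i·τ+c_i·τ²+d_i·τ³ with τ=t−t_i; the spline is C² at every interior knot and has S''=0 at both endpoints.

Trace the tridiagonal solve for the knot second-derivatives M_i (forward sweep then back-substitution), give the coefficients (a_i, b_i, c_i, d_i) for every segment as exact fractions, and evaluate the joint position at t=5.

Δ: Δ0=1, Δ1=-8, Δ2=8, Δ3=-2, Δ4=-5/2
row 1: diag=4, rhs=-54; c'=1/4, d'=-27/2
row 2: denom=4−1·1/4=15/4; d'=(96−1·-27/2)/(15/4)=146/5
row 3: denom=4−1·4/15=56/15; d'=(-60−1·146/5)/(56/15)=-669/28
row 4: denom=6−1·15/56=321/56; d'=(-3−1·-669/28)/(321/56)=390/107
back: M4=390/107
back: M3=-669/28−15/56·390/107=-2661/107
back: M2=146/5−4/15·-2661/107=3834/107
back: M1=-27/2−1/4·3834/107=-2403/107
M: M0=0, M1=-2403/107, M2=3834/107, M3=-2661/107, M4=390/107, M5=0
seg 0: a=2, c=M0/2=0, d=(M1−M0)/(6·1)=-801/214, b=Δ0−h0·(2M0+M1)/6=1015/214
seg 1: a=3, c=M1/2=-2403/214, d=(M2−M1)/(6·1)=2079/214, b=Δ1−h1·(2M1+M2)/6=-694/107
seg 2: a=-5, c=M2/2=1917/107, d=(M3−M2)/(6·1)=-2165/214, b=Δ2−h2·(2M2+M3)/6=43/214
seg 3: a=3, c=M3/2=-2661/214, d=(M4−M3)/(6·1)=1017/214, b=Δ3−h3·(2M3+M4)/6=608/107
seg 4: a=1, c=M4/2=195/107, d=(M5−M4)/(6·2)=-65/214, b=Δ4−h4·(2M4+M5)/6=-1055/214
t_q=5 → seg 4, τ=1; S=1+-1055/214·τ+195/107·τ²+-65/214·τ³=-258/107

  seg 0: a=2 b=1015/214 c=0 d=-801/214
  seg 1: a=3 b=-694/107 c=-2403/214 d=2079/214
  seg 2: a=-5 b=43/214 c=1917/107 d=-2165/214
  seg 3: a=3 b=608/107 c=-2661/214 d=1017/214
  seg 4: a=1 b=-1055/214 c=195/107 d=-65/214
S(5) = -258/107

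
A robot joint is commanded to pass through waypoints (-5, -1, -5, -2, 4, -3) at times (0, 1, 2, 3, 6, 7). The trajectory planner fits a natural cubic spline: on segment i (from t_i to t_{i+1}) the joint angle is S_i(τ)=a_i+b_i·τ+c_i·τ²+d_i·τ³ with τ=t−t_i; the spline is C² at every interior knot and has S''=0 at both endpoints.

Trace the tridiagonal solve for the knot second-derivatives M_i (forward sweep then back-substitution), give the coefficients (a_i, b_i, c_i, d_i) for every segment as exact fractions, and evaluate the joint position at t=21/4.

  seg 0: a=-5 b=5234/793 c=0 d=-2062/793
  seg 1: a=-1 b=-952/793 c=-6186/793 d=3966/793
  seg 2: a=-5 b=-1426/793 c=5712/793 d=-1907/793
  seg 3: a=-2 b=329/61 c=-9/793 d=-296/793
  seg 4: a=4 b=-3769/793 c=-2673/793 d=891/793
S(21/4) = 73921/12688

Δ: Δ0=4, Δ1=-4, Δ2=3, Δ3=2, Δ4=-7
row 1: diag=4, rhs=-48; c'=1/4, d'=-12
row 2: denom=4−1·1/4=15/4; d'=(42−1·-12)/(15/4)=72/5
row 3: denom=8−1·4/15=116/15; d'=(-6−1·72/5)/(116/15)=-153/58
row 4: denom=8−3·45/116=793/116; d'=(-54−3·-153/58)/(793/116)=-5346/793
back: M4=-5346/793
back: M3=-153/58−45/116·-5346/793=-18/793
back: M2=72/5−4/15·-18/793=11424/793
back: M1=-12−1/4·11424/793=-12372/793
M: M0=0, M1=-12372/793, M2=11424/793, M3=-18/793, M4=-5346/793, M5=0
seg 0: a=-5, c=M0/2=0, d=(M1−M0)/(6·1)=-2062/793, b=Δ0−h0·(2M0+M1)/6=5234/793
seg 1: a=-1, c=M1/2=-6186/793, d=(M2−M1)/(6·1)=3966/793, b=Δ1−h1·(2M1+M2)/6=-952/793
seg 2: a=-5, c=M2/2=5712/793, d=(M3−M2)/(6·1)=-1907/793, b=Δ2−h2·(2M2+M3)/6=-1426/793
seg 3: a=-2, c=M3/2=-9/793, d=(M4−M3)/(6·3)=-296/793, b=Δ3−h3·(2M3+M4)/6=329/61
seg 4: a=4, c=M4/2=-2673/793, d=(M5−M4)/(6·1)=891/793, b=Δ4−h4·(2M4+M5)/6=-3769/793
t_q=21/4 → seg 3, τ=9/4; S=-2+329/61·τ+-9/793·τ²+-296/793·τ³=73921/12688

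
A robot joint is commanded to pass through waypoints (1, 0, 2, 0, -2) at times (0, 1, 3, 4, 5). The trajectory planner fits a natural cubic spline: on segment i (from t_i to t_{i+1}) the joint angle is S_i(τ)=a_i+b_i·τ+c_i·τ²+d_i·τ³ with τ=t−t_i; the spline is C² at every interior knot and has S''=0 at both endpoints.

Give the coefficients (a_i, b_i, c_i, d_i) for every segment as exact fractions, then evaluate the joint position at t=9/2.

  seg 0: a=1 b=-96/61 c=0 d=35/61
  seg 1: a=0 b=9/61 c=105/61 d=-79/122
  seg 2: a=2 b=-45/61 c=-132/61 d=55/61
  seg 3: a=0 b=-144/61 c=33/61 d=-11/61
S(9/2) = -521/488

Δ: Δ0=-1, Δ1=1, Δ2=-2, Δ3=-2
row 1: diag=6, rhs=12; c'=1/3, d'=2
row 2: denom=6−2·1/3=16/3; d'=(-18−2·2)/(16/3)=-33/8
row 3: denom=4−1·3/16=61/16; d'=(0−1·-33/8)/(61/16)=66/61
back: M3=66/61
back: M2=-33/8−3/16·66/61=-264/61
back: M1=2−1/3·-264/61=210/61
M: M0=0, M1=210/61, M2=-264/61, M3=66/61, M4=0
seg 0: a=1, c=M0/2=0, d=(M1−M0)/(6·1)=35/61, b=Δ0−h0·(2M0+M1)/6=-96/61
seg 1: a=0, c=M1/2=105/61, d=(M2−M1)/(6·2)=-79/122, b=Δ1−h1·(2M1+M2)/6=9/61
seg 2: a=2, c=M2/2=-132/61, d=(M3−M2)/(6·1)=55/61, b=Δ2−h2·(2M2+M3)/6=-45/61
seg 3: a=0, c=M3/2=33/61, d=(M4−M3)/(6·1)=-11/61, b=Δ3−h3·(2M3+M4)/6=-144/61
t_q=9/2 → seg 3, τ=1/2; S=0+-144/61·τ+33/61·τ²+-11/61·τ³=-521/488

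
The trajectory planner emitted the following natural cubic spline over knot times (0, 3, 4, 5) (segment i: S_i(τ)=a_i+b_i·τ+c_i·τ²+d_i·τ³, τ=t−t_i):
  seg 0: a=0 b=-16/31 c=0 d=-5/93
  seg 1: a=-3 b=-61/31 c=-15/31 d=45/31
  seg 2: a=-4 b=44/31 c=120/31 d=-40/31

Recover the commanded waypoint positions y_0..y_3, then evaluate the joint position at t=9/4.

y_0 = S_0(0) = a_0 = 0
y_1 = S_1(0) = a_1 = -3
y_2 = S_2(0) = a_2 = -4
y_3 = S_2(1) = 0
t_q=9/4 is in segment 0 (τ=9/4); S_0(τ)=-3519/1984

y_0=0 y_1=-3 y_2=-4 y_3=0
S(9/4) = -3519/1984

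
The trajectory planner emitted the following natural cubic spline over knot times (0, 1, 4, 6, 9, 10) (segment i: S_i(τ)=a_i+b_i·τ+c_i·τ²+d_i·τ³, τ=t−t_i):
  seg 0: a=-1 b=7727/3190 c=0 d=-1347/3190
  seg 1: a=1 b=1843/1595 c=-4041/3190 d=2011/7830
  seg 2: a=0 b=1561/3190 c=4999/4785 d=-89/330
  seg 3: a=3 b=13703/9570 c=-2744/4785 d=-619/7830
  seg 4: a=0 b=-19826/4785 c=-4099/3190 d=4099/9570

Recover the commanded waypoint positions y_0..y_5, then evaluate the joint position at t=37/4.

y_0=-1 y_1=1 y_2=0 y_3=3 y_4=0 y_5=-5
S(37/4) = -226507/204160

y_0 = S_0(0) = a_0 = -1
y_1 = S_1(0) = a_1 = 1
y_2 = S_2(0) = a_2 = 0
y_3 = S_3(0) = a_3 = 3
y_4 = S_4(0) = a_4 = 0
y_5 = S_4(1) = -5
t_q=37/4 is in segment 4 (τ=1/4); S_4(τ)=-226507/204160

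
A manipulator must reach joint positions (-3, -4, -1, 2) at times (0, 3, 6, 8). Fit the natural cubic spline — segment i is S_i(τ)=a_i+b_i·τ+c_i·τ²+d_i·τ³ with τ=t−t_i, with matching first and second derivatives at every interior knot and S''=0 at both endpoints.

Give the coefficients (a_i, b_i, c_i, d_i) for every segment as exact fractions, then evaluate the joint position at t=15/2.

Δ: Δ0=-1/3, Δ1=1, Δ2=3/2
row 1: diag=12, rhs=8; c'=1/4, d'=2/3
row 2: denom=10−3·1/4=37/4; d'=(3−3·2/3)/(37/4)=4/37
back: M2=4/37
back: M1=2/3−1/4·4/37=71/111
M: M0=0, M1=71/111, M2=4/37, M3=0
seg 0: a=-3, c=M0/2=0, d=(M1−M0)/(6·3)=71/1998, b=Δ0−h0·(2M0+M1)/6=-145/222
seg 1: a=-4, c=M1/2=71/222, d=(M2−M1)/(6·3)=-59/1998, b=Δ1−h1·(2M1+M2)/6=34/111
seg 2: a=-1, c=M2/2=2/37, d=(M3−M2)/(6·2)=-1/111, b=Δ2−h2·(2M2+M3)/6=317/222
t_q=15/2 → seg 2, τ=3/2; S=-1+317/222·τ+2/37·τ²+-1/111·τ³=365/296

  seg 0: a=-3 b=-145/222 c=0 d=71/1998
  seg 1: a=-4 b=34/111 c=71/222 d=-59/1998
  seg 2: a=-1 b=317/222 c=2/37 d=-1/111
S(15/2) = 365/296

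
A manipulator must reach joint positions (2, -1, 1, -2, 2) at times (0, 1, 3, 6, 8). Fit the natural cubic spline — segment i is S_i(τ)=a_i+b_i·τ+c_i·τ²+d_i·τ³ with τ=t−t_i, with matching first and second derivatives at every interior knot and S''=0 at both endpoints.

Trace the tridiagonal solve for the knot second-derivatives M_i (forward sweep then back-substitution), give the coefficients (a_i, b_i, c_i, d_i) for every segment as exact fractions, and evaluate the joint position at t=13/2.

Δ: Δ0=-3, Δ1=1, Δ2=-1, Δ3=2
row 1: diag=6, rhs=24; c'=1/3, d'=4
row 2: denom=10−2·1/3=28/3; d'=(-12−2·4)/(28/3)=-15/7
row 3: denom=10−3·9/28=253/28; d'=(18−3·-15/7)/(253/28)=684/253
back: M3=684/253
back: M2=-15/7−9/28·684/253=-762/253
back: M1=4−1/3·-762/253=1266/253
M: M0=0, M1=1266/253, M2=-762/253, M3=684/253, M4=0
seg 0: a=2, c=M0/2=0, d=(M1−M0)/(6·1)=211/253, b=Δ0−h0·(2M0+M1)/6=-970/253
seg 1: a=-1, c=M1/2=633/253, d=(M2−M1)/(6·2)=-169/253, b=Δ1−h1·(2M1+M2)/6=-337/253
seg 2: a=1, c=M2/2=-381/253, d=(M3−M2)/(6·3)=241/759, b=Δ2−h2·(2M2+M3)/6=167/253
seg 3: a=-2, c=M3/2=342/253, d=(M4−M3)/(6·2)=-57/253, b=Δ3−h3·(2M3+M4)/6=50/253
t_q=13/2 → seg 3, τ=1/2; S=-2+50/253·τ+342/253·τ²+-57/253·τ³=-3221/2024

  seg 0: a=2 b=-970/253 c=0 d=211/253
  seg 1: a=-1 b=-337/253 c=633/253 d=-169/253
  seg 2: a=1 b=167/253 c=-381/253 d=241/759
  seg 3: a=-2 b=50/253 c=342/253 d=-57/253
S(13/2) = -3221/2024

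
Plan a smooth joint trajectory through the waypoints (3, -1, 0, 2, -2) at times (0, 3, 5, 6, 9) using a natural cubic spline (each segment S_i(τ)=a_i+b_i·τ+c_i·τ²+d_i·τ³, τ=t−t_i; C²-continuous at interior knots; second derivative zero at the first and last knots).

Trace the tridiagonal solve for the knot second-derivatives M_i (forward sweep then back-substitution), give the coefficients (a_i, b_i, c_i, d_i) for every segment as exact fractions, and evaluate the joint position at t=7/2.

  seg 0: a=3 b=-1501/876 c=0 d=37/876
  seg 1: a=-1 b=-251/438 c=111/292 d=137/1752
  seg 2: a=0 b=413/219 c=62/73 d=-161/219
  seg 3: a=2 b=302/219 c=-99/73 d=11/73
S(7/2) = -5521/4672

Δ: Δ0=-4/3, Δ1=1/2, Δ2=2, Δ3=-4/3
row 1: diag=10, rhs=11; c'=1/5, d'=11/10
row 2: denom=6−2·1/5=28/5; d'=(9−2·11/10)/(28/5)=17/14
row 3: denom=8−1·5/28=219/28; d'=(-20−1·17/14)/(219/28)=-198/73
back: M3=-198/73
back: M2=17/14−5/28·-198/73=124/73
back: M1=11/10−1/5·124/73=111/146
M: M0=0, M1=111/146, M2=124/73, M3=-198/73, M4=0
seg 0: a=3, c=M0/2=0, d=(M1−M0)/(6·3)=37/876, b=Δ0−h0·(2M0+M1)/6=-1501/876
seg 1: a=-1, c=M1/2=111/292, d=(M2−M1)/(6·2)=137/1752, b=Δ1−h1·(2M1+M2)/6=-251/438
seg 2: a=0, c=M2/2=62/73, d=(M3−M2)/(6·1)=-161/219, b=Δ2−h2·(2M2+M3)/6=413/219
seg 3: a=2, c=M3/2=-99/73, d=(M4−M3)/(6·3)=11/73, b=Δ3−h3·(2M3+M4)/6=302/219
t_q=7/2 → seg 1, τ=1/2; S=-1+-251/438·τ+111/292·τ²+137/1752·τ³=-5521/4672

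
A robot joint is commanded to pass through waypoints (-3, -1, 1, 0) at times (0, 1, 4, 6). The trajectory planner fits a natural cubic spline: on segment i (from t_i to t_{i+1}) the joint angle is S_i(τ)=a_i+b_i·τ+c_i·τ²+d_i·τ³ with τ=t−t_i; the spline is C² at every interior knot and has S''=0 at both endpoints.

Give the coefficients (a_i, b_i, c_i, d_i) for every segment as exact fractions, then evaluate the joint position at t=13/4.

  seg 0: a=-3 b=911/426 c=0 d=-59/426
  seg 1: a=-1 b=367/213 c=-59/142 d=3/142
  seg 2: a=1 b=-85/426 c=-16/71 d=8/213
S(13/4) = 9215/9088

Δ: Δ0=2, Δ1=2/3, Δ2=-1/2
row 1: diag=8, rhs=-8; c'=3/8, d'=-1
row 2: denom=10−3·3/8=71/8; d'=(-7−3·-1)/(71/8)=-32/71
back: M2=-32/71
back: M1=-1−3/8·-32/71=-59/71
M: M0=0, M1=-59/71, M2=-32/71, M3=0
seg 0: a=-3, c=M0/2=0, d=(M1−M0)/(6·1)=-59/426, b=Δ0−h0·(2M0+M1)/6=911/426
seg 1: a=-1, c=M1/2=-59/142, d=(M2−M1)/(6·3)=3/142, b=Δ1−h1·(2M1+M2)/6=367/213
seg 2: a=1, c=M2/2=-16/71, d=(M3−M2)/(6·2)=8/213, b=Δ2−h2·(2M2+M3)/6=-85/426
t_q=13/4 → seg 1, τ=9/4; S=-1+367/213·τ+-59/142·τ²+3/142·τ³=9215/9088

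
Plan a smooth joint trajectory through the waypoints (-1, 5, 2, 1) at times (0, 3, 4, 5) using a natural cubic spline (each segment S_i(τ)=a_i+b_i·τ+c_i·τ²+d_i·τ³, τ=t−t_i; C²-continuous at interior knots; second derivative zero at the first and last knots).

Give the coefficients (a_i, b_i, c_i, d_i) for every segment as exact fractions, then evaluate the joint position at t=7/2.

  seg 0: a=-1 b=128/31 c=0 d=-22/93
  seg 1: a=5 b=-70/31 c=-66/31 d=43/31
  seg 2: a=2 b=-73/31 c=63/31 d=-21/31
S(7/2) = 871/248

Δ: Δ0=2, Δ1=-3, Δ2=-1
row 1: diag=8, rhs=-30; c'=1/8, d'=-15/4
row 2: denom=4−1·1/8=31/8; d'=(12−1·-15/4)/(31/8)=126/31
back: M2=126/31
back: M1=-15/4−1/8·126/31=-132/31
M: M0=0, M1=-132/31, M2=126/31, M3=0
seg 0: a=-1, c=M0/2=0, d=(M1−M0)/(6·3)=-22/93, b=Δ0−h0·(2M0+M1)/6=128/31
seg 1: a=5, c=M1/2=-66/31, d=(M2−M1)/(6·1)=43/31, b=Δ1−h1·(2M1+M2)/6=-70/31
seg 2: a=2, c=M2/2=63/31, d=(M3−M2)/(6·1)=-21/31, b=Δ2−h2·(2M2+M3)/6=-73/31
t_q=7/2 → seg 1, τ=1/2; S=5+-70/31·τ+-66/31·τ²+43/31·τ³=871/248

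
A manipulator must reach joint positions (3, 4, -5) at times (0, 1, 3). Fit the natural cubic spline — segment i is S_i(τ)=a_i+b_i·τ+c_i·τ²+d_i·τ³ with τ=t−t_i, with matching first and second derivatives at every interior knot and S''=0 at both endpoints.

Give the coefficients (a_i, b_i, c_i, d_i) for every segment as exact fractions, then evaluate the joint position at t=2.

  seg 0: a=3 b=23/12 c=0 d=-11/12
  seg 1: a=4 b=-5/6 c=-11/4 d=11/24
S(2) = 7/8

Δ: Δ0=1, Δ1=-9/2
row 1: diag=6, rhs=-33; c'=1/3, d'=-11/2
back: M1=-11/2
M: M0=0, M1=-11/2, M2=0
seg 0: a=3, c=M0/2=0, d=(M1−M0)/(6·1)=-11/12, b=Δ0−h0·(2M0+M1)/6=23/12
seg 1: a=4, c=M1/2=-11/4, d=(M2−M1)/(6·2)=11/24, b=Δ1−h1·(2M1+M2)/6=-5/6
t_q=2 → seg 1, τ=1; S=4+-5/6·τ+-11/4·τ²+11/24·τ³=7/8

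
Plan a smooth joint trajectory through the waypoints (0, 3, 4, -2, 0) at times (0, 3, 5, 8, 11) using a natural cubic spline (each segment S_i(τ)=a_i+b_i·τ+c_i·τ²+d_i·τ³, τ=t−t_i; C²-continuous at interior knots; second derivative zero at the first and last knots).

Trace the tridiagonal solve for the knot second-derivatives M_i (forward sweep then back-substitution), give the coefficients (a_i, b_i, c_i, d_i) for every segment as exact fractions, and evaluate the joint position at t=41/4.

Δ: Δ0=1, Δ1=1/2, Δ2=-2, Δ3=2/3
row 1: diag=10, rhs=-3; c'=1/5, d'=-3/10
row 2: denom=10−2·1/5=48/5; d'=(-15−2·-3/10)/(48/5)=-3/2
row 3: denom=12−3·5/16=177/16; d'=(16−3·-3/2)/(177/16)=328/177
back: M3=328/177
back: M2=-3/2−5/16·328/177=-368/177
back: M1=-3/10−1/5·-368/177=41/354
M: M0=0, M1=41/354, M2=-368/177, M3=328/177, M4=0
seg 0: a=0, c=M0/2=0, d=(M1−M0)/(6·3)=41/6372, b=Δ0−h0·(2M0+M1)/6=667/708
seg 1: a=3, c=M1/2=41/708, d=(M2−M1)/(6·2)=-259/1416, b=Δ1−h1·(2M1+M2)/6=395/354
seg 2: a=4, c=M2/2=-184/177, d=(M3−M2)/(6·3)=116/531, b=Δ2−h2·(2M2+M3)/6=-50/59
seg 3: a=-2, c=M3/2=164/177, d=(M4−M3)/(6·3)=-164/1593, b=Δ3−h3·(2M3+M4)/6=-70/59
t_q=41/4 → seg 3, τ=9/4; S=-2+-70/59·τ+164/177·τ²+-164/1593·τ³=-1087/944

  seg 0: a=0 b=667/708 c=0 d=41/6372
  seg 1: a=3 b=395/354 c=41/708 d=-259/1416
  seg 2: a=4 b=-50/59 c=-184/177 d=116/531
  seg 3: a=-2 b=-70/59 c=164/177 d=-164/1593
S(41/4) = -1087/944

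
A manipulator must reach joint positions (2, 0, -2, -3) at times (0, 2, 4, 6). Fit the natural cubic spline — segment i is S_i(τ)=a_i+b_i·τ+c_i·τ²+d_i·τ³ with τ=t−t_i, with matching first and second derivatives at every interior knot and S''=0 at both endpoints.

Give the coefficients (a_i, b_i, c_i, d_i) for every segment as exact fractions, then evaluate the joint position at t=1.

Δ: Δ0=-1, Δ1=-1, Δ2=-1/2
row 1: diag=8, rhs=0; c'=1/4, d'=0
row 2: denom=8−2·1/4=15/2; d'=(3−2·0)/(15/2)=2/5
back: M2=2/5
back: M1=0−1/4·2/5=-1/10
M: M0=0, M1=-1/10, M2=2/5, M3=0
seg 0: a=2, c=M0/2=0, d=(M1−M0)/(6·2)=-1/120, b=Δ0−h0·(2M0+M1)/6=-29/30
seg 1: a=0, c=M1/2=-1/20, d=(M2−M1)/(6·2)=1/24, b=Δ1−h1·(2M1+M2)/6=-16/15
seg 2: a=-2, c=M2/2=1/5, d=(M3−M2)/(6·2)=-1/30, b=Δ2−h2·(2M2+M3)/6=-23/30
t_q=1 → seg 0, τ=1; S=2+-29/30·τ+0·τ²+-1/120·τ³=41/40

  seg 0: a=2 b=-29/30 c=0 d=-1/120
  seg 1: a=0 b=-16/15 c=-1/20 d=1/24
  seg 2: a=-2 b=-23/30 c=1/5 d=-1/30
S(1) = 41/40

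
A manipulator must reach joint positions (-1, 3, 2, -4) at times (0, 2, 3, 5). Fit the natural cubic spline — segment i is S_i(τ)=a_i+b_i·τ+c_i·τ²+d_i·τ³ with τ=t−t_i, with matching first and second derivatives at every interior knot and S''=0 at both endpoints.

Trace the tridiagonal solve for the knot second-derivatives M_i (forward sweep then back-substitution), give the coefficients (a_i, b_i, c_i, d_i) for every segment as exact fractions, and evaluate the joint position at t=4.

  seg 0: a=-1 b=102/35 c=0 d=-8/35
  seg 1: a=3 b=6/35 c=-48/35 d=1/5
  seg 2: a=2 b=-69/35 c=-27/35 d=9/70
S(4) = -43/70

Δ: Δ0=2, Δ1=-1, Δ2=-3
row 1: diag=6, rhs=-18; c'=1/6, d'=-3
row 2: denom=6−1·1/6=35/6; d'=(-12−1·-3)/(35/6)=-54/35
back: M2=-54/35
back: M1=-3−1/6·-54/35=-96/35
M: M0=0, M1=-96/35, M2=-54/35, M3=0
seg 0: a=-1, c=M0/2=0, d=(M1−M0)/(6·2)=-8/35, b=Δ0−h0·(2M0+M1)/6=102/35
seg 1: a=3, c=M1/2=-48/35, d=(M2−M1)/(6·1)=1/5, b=Δ1−h1·(2M1+M2)/6=6/35
seg 2: a=2, c=M2/2=-27/35, d=(M3−M2)/(6·2)=9/70, b=Δ2−h2·(2M2+M3)/6=-69/35
t_q=4 → seg 2, τ=1; S=2+-69/35·τ+-27/35·τ²+9/70·τ³=-43/70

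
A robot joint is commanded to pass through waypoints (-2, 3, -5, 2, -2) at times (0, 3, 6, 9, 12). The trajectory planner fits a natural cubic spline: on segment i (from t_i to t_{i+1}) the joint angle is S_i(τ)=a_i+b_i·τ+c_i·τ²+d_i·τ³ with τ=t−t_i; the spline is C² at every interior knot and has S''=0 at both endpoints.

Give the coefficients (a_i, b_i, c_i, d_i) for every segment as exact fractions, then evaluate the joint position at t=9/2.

Δ: Δ0=5/3, Δ1=-8/3, Δ2=7/3, Δ3=-4/3
row 1: diag=12, rhs=-26; c'=1/4, d'=-13/6
row 2: denom=12−3·1/4=45/4; d'=(30−3·-13/6)/(45/4)=146/45
row 3: denom=12−3·4/15=56/5; d'=(-22−3·146/45)/(56/5)=-17/6
back: M3=-17/6
back: M2=146/45−4/15·-17/6=4
back: M1=-13/6−1/4·4=-19/6
M: M0=0, M1=-19/6, M2=4, M3=-17/6, M4=0
seg 0: a=-2, c=M0/2=0, d=(M1−M0)/(6·3)=-19/108, b=Δ0−h0·(2M0+M1)/6=13/4
seg 1: a=3, c=M1/2=-19/12, d=(M2−M1)/(6·3)=43/108, b=Δ1−h1·(2M1+M2)/6=-3/2
seg 2: a=-5, c=M2/2=2, d=(M3−M2)/(6·3)=-41/108, b=Δ2−h2·(2M2+M3)/6=-1/4
seg 3: a=2, c=M3/2=-17/12, d=(M4−M3)/(6·3)=17/108, b=Δ3−h3·(2M3+M4)/6=3/2
t_q=9/2 → seg 1, τ=3/2; S=3+-3/2·τ+-19/12·τ²+43/108·τ³=-47/32

  seg 0: a=-2 b=13/4 c=0 d=-19/108
  seg 1: a=3 b=-3/2 c=-19/12 d=43/108
  seg 2: a=-5 b=-1/4 c=2 d=-41/108
  seg 3: a=2 b=3/2 c=-17/12 d=17/108
S(9/2) = -47/32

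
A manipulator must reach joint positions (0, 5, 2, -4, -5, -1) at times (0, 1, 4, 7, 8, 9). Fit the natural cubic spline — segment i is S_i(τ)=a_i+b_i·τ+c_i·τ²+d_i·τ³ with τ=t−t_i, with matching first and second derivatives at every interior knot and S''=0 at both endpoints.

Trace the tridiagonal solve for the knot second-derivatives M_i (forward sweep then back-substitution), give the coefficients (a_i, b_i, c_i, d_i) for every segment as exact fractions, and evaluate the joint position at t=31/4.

  seg 0: a=0 b=4659/803 c=0 d=-644/803
  seg 1: a=5 b=2727/803 c=-1932/803 d=206/657
  seg 2: a=2 b=-2067/803 c=334/803 d=-541/7227
  seg 3: a=-4 b=-1686/803 c=-207/803 d=1090/803
  seg 4: a=-5 b=1170/803 c=3063/803 d=-1021/803
S(31/4) = -132259/25696

Δ: Δ0=5, Δ1=-1, Δ2=-2, Δ3=-1, Δ4=4
row 1: diag=8, rhs=-36; c'=3/8, d'=-9/2
row 2: denom=12−3·3/8=87/8; d'=(-6−3·-9/2)/(87/8)=20/29
row 3: denom=8−3·8/29=208/29; d'=(6−3·20/29)/(208/29)=57/104
row 4: denom=4−1·29/208=803/208; d'=(30−1·57/104)/(803/208)=6126/803
back: M4=6126/803
back: M3=57/104−29/208·6126/803=-414/803
back: M2=20/29−8/29·-414/803=668/803
back: M1=-9/2−3/8·668/803=-3864/803
M: M0=0, M1=-3864/803, M2=668/803, M3=-414/803, M4=6126/803, M5=0
seg 0: a=0, c=M0/2=0, d=(M1−M0)/(6·1)=-644/803, b=Δ0−h0·(2M0+M1)/6=4659/803
seg 1: a=5, c=M1/2=-1932/803, d=(M2−M1)/(6·3)=206/657, b=Δ1−h1·(2M1+M2)/6=2727/803
seg 2: a=2, c=M2/2=334/803, d=(M3−M2)/(6·3)=-541/7227, b=Δ2−h2·(2M2+M3)/6=-2067/803
seg 3: a=-4, c=M3/2=-207/803, d=(M4−M3)/(6·1)=1090/803, b=Δ3−h3·(2M3+M4)/6=-1686/803
seg 4: a=-5, c=M4/2=3063/803, d=(M5−M4)/(6·1)=-1021/803, b=Δ4−h4·(2M4+M5)/6=1170/803
t_q=31/4 → seg 3, τ=3/4; S=-4+-1686/803·τ+-207/803·τ²+1090/803·τ³=-132259/25696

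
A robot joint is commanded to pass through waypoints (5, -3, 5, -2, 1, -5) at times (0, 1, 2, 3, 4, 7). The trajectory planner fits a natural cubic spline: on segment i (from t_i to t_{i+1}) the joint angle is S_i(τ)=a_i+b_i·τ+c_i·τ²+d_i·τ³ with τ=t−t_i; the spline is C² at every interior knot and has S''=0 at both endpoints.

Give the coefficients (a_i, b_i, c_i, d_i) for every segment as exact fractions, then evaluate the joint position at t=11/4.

Δ: Δ0=-8, Δ1=8, Δ2=-7, Δ3=3, Δ4=-2
row 1: diag=4, rhs=96; c'=1/4, d'=24
row 2: denom=4−1·1/4=15/4; d'=(-90−1·24)/(15/4)=-152/5
row 3: denom=4−1·4/15=56/15; d'=(60−1·-152/5)/(56/15)=339/14
row 4: denom=8−1·15/56=433/56; d'=(-30−1·339/14)/(433/56)=-3036/433
back: M4=-3036/433
back: M3=339/14−15/56·-3036/433=11298/433
back: M2=-152/5−4/15·11298/433=-16176/433
back: M1=24−1/4·-16176/433=14436/433
M: M0=0, M1=14436/433, M2=-16176/433, M3=11298/433, M4=-3036/433, M5=0
seg 0: a=5, c=M0/2=0, d=(M1−M0)/(6·1)=2406/433, b=Δ0−h0·(2M0+M1)/6=-5870/433
seg 1: a=-3, c=M1/2=7218/433, d=(M2−M1)/(6·1)=-5102/433, b=Δ1−h1·(2M1+M2)/6=1348/433
seg 2: a=5, c=M2/2=-8088/433, d=(M3−M2)/(6·1)=4579/433, b=Δ2−h2·(2M2+M3)/6=478/433
seg 3: a=-2, c=M3/2=5649/433, d=(M4−M3)/(6·1)=-2389/433, b=Δ3−h3·(2M3+M4)/6=-1961/433
seg 4: a=1, c=M4/2=-1518/433, d=(M5−M4)/(6·3)=506/1299, b=Δ4−h4·(2M4+M5)/6=2170/433
t_q=11/4 → seg 2, τ=3/4; S=5+478/433·τ+-8088/433·τ²+4579/433·τ³=-6031/27712

  seg 0: a=5 b=-5870/433 c=0 d=2406/433
  seg 1: a=-3 b=1348/433 c=7218/433 d=-5102/433
  seg 2: a=5 b=478/433 c=-8088/433 d=4579/433
  seg 3: a=-2 b=-1961/433 c=5649/433 d=-2389/433
  seg 4: a=1 b=2170/433 c=-1518/433 d=506/1299
S(11/4) = -6031/27712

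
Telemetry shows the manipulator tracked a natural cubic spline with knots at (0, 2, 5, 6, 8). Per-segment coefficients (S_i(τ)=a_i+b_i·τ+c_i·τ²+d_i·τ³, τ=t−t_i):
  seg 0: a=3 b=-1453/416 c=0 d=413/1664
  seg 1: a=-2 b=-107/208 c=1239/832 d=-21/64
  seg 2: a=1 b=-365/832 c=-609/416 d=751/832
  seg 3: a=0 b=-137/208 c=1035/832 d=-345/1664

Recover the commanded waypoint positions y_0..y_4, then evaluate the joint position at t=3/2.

y_0=3 y_1=-2 y_2=1 y_3=0 y_4=2
S(3/2) = -18657/13312

y_0 = S_0(0) = a_0 = 3
y_1 = S_1(0) = a_1 = -2
y_2 = S_2(0) = a_2 = 1
y_3 = S_3(0) = a_3 = 0
y_4 = S_3(2) = 2
t_q=3/2 is in segment 0 (τ=3/2); S_0(τ)=-18657/13312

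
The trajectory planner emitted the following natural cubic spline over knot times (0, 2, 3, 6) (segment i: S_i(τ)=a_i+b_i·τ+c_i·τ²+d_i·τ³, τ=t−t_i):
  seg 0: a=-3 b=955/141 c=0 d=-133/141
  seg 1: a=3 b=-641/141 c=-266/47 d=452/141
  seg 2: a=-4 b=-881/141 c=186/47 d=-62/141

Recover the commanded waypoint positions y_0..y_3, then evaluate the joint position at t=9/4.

y_0 = S_0(0) = a_0 = -3
y_1 = S_1(0) = a_1 = 3
y_2 = S_2(0) = a_2 = -4
y_3 = S_2(3) = 1
t_q=9/4 is in segment 1 (τ=1/4); S_1(τ)=1173/752

y_0=-3 y_1=3 y_2=-4 y_3=1
S(9/4) = 1173/752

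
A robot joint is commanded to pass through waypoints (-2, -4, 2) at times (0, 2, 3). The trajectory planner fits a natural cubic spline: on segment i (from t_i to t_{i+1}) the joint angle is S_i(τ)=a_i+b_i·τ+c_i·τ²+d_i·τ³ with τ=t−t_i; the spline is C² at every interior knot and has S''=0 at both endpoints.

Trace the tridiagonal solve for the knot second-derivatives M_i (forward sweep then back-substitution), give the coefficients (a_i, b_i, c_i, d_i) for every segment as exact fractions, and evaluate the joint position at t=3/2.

  seg 0: a=-2 b=-10/3 c=0 d=7/12
  seg 1: a=-4 b=11/3 c=7/2 d=-7/6
S(3/2) = -161/32

Δ: Δ0=-1, Δ1=6
row 1: diag=6, rhs=42; c'=1/6, d'=7
back: M1=7
M: M0=0, M1=7, M2=0
seg 0: a=-2, c=M0/2=0, d=(M1−M0)/(6·2)=7/12, b=Δ0−h0·(2M0+M1)/6=-10/3
seg 1: a=-4, c=M1/2=7/2, d=(M2−M1)/(6·1)=-7/6, b=Δ1−h1·(2M1+M2)/6=11/3
t_q=3/2 → seg 0, τ=3/2; S=-2+-10/3·τ+0·τ²+7/12·τ³=-161/32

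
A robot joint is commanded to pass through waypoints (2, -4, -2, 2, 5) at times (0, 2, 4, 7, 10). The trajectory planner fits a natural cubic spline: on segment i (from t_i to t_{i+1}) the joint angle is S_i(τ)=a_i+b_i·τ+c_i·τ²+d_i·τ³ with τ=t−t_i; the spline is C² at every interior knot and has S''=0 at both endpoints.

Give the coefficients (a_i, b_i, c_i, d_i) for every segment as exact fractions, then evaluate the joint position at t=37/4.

Δ: Δ0=-3, Δ1=1, Δ2=4/3, Δ3=1
row 1: diag=8, rhs=24; c'=1/4, d'=3
row 2: denom=10−2·1/4=19/2; d'=(2−2·3)/(19/2)=-8/19
row 3: denom=12−3·6/19=210/19; d'=(-2−3·-8/19)/(210/19)=-1/15
back: M3=-1/15
back: M2=-8/19−6/19·-1/15=-2/5
back: M1=3−1/4·-2/5=31/10
M: M0=0, M1=31/10, M2=-2/5, M3=-1/15, M4=0
seg 0: a=2, c=M0/2=0, d=(M1−M0)/(6·2)=31/120, b=Δ0−h0·(2M0+M1)/6=-121/30
seg 1: a=-4, c=M1/2=31/20, d=(M2−M1)/(6·2)=-7/24, b=Δ1−h1·(2M1+M2)/6=-14/15
seg 2: a=-2, c=M2/2=-1/5, d=(M3−M2)/(6·3)=1/54, b=Δ2−h2·(2M2+M3)/6=53/30
seg 3: a=2, c=M3/2=-1/30, d=(M4−M3)/(6·3)=1/270, b=Δ3−h3·(2M3+M4)/6=16/15
t_q=37/4 → seg 3, τ=9/4; S=2+16/15·τ+-1/30·τ²+1/270·τ³=547/128

  seg 0: a=2 b=-121/30 c=0 d=31/120
  seg 1: a=-4 b=-14/15 c=31/20 d=-7/24
  seg 2: a=-2 b=53/30 c=-1/5 d=1/54
  seg 3: a=2 b=16/15 c=-1/30 d=1/270
S(37/4) = 547/128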